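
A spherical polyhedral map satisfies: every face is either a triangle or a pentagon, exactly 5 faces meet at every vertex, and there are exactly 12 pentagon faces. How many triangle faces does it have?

80

Let x be the number of triangles; then F = 12 + x.
Edge–face incidences: 2E = 5·12 + 3·x = 60 + 3x.
Every vertex has degree 5, so 5V = 2E.
Euler: V − E + F = 2 ⇒ (2E)/5 − E + (12 + x) = 2.
Multiply by 10: 2·(2E) − 5·(2E) + 10·(12 + x) = 20, i.e. 120 + 10x − 3·(60 + 3x) = 20.
Collecting terms: x − 60 = 20, so x = 80.
Then 2E = 60 + 3·80 = 300, so E = 150, V = 2E/5 = 60, F = 12 + 80 = 92.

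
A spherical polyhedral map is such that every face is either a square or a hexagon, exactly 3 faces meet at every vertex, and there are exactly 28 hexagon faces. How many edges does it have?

Let x be the number of squares; then F = 28 + x.
Edge–face incidences: 2E = 6·28 + 4·x = 168 + 4x.
Every vertex has degree 3, so 3V = 2E.
Euler: V − E + F = 2 ⇒ (2E)/3 − E + (28 + x) = 2.
Multiply by 6: 2·(2E) − 3·(2E) + 6·(28 + x) = 12, i.e. 168 + 6x − (168 + 4x) = 12.
Collecting terms: 2x = 12, so x = 6.
Then 2E = 168 + 4·6 = 192, so E = 96, V = 2E/3 = 64, F = 28 + 6 = 34.

96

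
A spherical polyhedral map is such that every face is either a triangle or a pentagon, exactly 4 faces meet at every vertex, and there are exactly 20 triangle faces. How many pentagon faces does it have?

Let x be the number of pentagons; then F = 20 + x.
Edge–face incidences: 2E = 3·20 + 5·x = 60 + 5x.
Every vertex has degree 4, so 4V = 2E.
Euler: V − E + F = 2 ⇒ (2E)/4 − E + (20 + x) = 2.
Multiply by 8: 2·(2E) − 4·(2E) + 8·(20 + x) = 16, i.e. 160 + 8x − 2·(60 + 5x) = 16.
Collecting terms: −2x + 40 = 16, so −2x = −24, so x = 12.
Then 2E = 60 + 5·12 = 120, so E = 60, V = 2E/4 = 30, F = 20 + 12 = 32.

12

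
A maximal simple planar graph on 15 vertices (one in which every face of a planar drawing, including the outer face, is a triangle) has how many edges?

39

In a plane triangulation 3F = 2E and V − E + F = 2, so E = 3V − 6 = 3·15 − 6 = 39.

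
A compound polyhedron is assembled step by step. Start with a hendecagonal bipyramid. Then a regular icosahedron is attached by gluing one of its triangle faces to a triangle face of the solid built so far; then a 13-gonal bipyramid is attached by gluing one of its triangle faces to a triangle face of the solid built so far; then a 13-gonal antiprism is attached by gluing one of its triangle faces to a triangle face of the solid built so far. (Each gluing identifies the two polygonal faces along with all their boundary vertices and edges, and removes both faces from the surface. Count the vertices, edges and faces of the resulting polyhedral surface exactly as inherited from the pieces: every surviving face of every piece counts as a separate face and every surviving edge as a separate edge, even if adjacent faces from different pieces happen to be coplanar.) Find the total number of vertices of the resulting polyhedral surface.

A hendecagonal bipyramid: V=13, E=33, F=22.
Attach a regular icosahedron (V=12, E=30, F=20) along a 3-gon: merge 3 vertices and 3 edges, delete both glued faces → V=22, E=60, F=40.
Attach a 13-gonal bipyramid (V=15, E=39, F=26) along a 3-gon: merge 3 vertices and 3 edges, delete both glued faces → V=34, E=96, F=64.
Attach a 13-gonal antiprism (V=26, E=52, F=28) along a 3-gon: merge 3 vertices and 3 edges, delete both glued faces → V=57, E=145, F=90.
Check: V − E + F = 57 − 145 + 90 = 2.

57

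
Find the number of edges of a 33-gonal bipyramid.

99

A bipyramid over an n-gon has 2n triangular faces and n + 2 vertices: V = 33 + 2 = 35, E = 3·33 = 99, F = 2·33 = 66.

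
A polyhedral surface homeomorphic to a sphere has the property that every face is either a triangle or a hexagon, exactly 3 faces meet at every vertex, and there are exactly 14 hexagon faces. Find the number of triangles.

Let x be the number of triangles; then F = 14 + x.
Edge–face incidences: 2E = 6·14 + 3·x = 84 + 3x.
Every vertex has degree 3, so 3V = 2E.
Euler: V − E + F = 2 ⇒ (2E)/3 − E + (14 + x) = 2.
Multiply by 6: 2·(2E) − 3·(2E) + 6·(14 + x) = 12, i.e. 84 + 6x − (84 + 3x) = 12.
Collecting terms: 3x = 12, so x = 4.
Then 2E = 84 + 3·4 = 96, so E = 48, V = 2E/3 = 32, F = 14 + 4 = 18.

4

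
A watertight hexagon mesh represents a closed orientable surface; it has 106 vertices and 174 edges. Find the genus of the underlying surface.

Every face is a hexagon and each edge borders two faces, so 6F = 2·174, giving F = 58.
χ = V − E + F = 106 − 174 + 58 = -10.
For a closed orientable surface χ = 2 − 2g, so g = (2 − (-10))/2 = 6.

6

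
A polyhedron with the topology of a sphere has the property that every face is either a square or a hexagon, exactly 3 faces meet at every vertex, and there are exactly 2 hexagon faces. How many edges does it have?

Let x be the number of squares; then F = 2 + x.
Edge–face incidences: 2E = 6·2 + 4·x = 12 + 4x.
Every vertex has degree 3, so 3V = 2E.
Euler: V − E + F = 2 ⇒ (2E)/3 − E + (2 + x) = 2.
Multiply by 6: 2·(2E) − 3·(2E) + 6·(2 + x) = 12, i.e. 12 + 6x − (12 + 4x) = 12.
Collecting terms: 2x = 12, so x = 6.
Then 2E = 12 + 4·6 = 36, so E = 18, V = 2E/3 = 12, F = 2 + 6 = 8.

18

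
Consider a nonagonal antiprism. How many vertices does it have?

An antiprism on an n-gon has two n-gon caps and 2n triangles: V = 2·9 = 18, E = 4·9 = 36, F = 2·9 + 2 = 20.
Check: V − E + F = 18 − 36 + 20 = 2.

18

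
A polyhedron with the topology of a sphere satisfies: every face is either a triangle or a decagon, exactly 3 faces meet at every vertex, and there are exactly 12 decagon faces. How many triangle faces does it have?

Let x be the number of triangles; then F = 12 + x.
Edge–face incidences: 2E = 10·12 + 3·x = 120 + 3x.
Every vertex has degree 3, so 3V = 2E.
Euler: V − E + F = 2 ⇒ (2E)/3 − E + (12 + x) = 2.
Multiply by 6: 2·(2E) − 3·(2E) + 6·(12 + x) = 12, i.e. 72 + 6x − (120 + 3x) = 12.
Collecting terms: 3x − 48 = 12, so 3x = 60, so x = 20.
Then 2E = 120 + 3·20 = 180, so E = 90, V = 2E/3 = 60, F = 12 + 20 = 32.

20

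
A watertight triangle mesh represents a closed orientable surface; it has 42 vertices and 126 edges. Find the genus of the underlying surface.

1

Every face is a triangle and each edge borders two faces, so 3F = 2·126, giving F = 84.
χ = V − E + F = 42 − 126 + 84 = 0.
For a closed orientable surface χ = 2 − 2g, so g = (2 − (0))/2 = 1.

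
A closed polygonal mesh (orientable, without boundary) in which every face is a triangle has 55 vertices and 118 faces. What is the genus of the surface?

Every face is a triangle, so 2E = 3·118 = 354, giving E = 177.
χ = V − E + F = 55 − 177 + 118 = -4.
For a closed orientable surface χ = 2 − 2g, so g = (2 − (-4))/2 = 3.

3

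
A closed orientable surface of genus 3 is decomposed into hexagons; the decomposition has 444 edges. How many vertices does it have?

292

χ = 2 − 2·3 = -4, and every face is a hexagon so 6F = 2E.
F = 2E/6 = 148. Then V = -4 + E − F = -4 + 444 − 148 = 292.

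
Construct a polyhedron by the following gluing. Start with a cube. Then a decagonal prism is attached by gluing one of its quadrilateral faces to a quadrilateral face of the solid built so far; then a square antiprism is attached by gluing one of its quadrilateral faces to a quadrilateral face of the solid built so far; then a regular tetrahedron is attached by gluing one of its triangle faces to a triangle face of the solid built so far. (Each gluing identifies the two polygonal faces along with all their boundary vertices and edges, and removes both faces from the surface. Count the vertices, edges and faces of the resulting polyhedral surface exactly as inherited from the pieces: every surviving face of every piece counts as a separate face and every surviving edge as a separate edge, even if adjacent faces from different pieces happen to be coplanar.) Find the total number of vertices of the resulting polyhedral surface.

A cube: V=8, E=12, F=6.
Attach a decagonal prism (V=20, E=30, F=12) along a 4-gon: merge 4 vertices and 4 edges, delete both glued faces → V=24, E=38, F=16.
Attach a square antiprism (V=8, E=16, F=10) along a 4-gon: merge 4 vertices and 4 edges, delete both glued faces → V=28, E=50, F=24.
Attach a regular tetrahedron (V=4, E=6, F=4) along a 3-gon: merge 3 vertices and 3 edges, delete both glued faces → V=29, E=53, F=26.
Check: V − E + F = 29 − 53 + 26 = 2.

29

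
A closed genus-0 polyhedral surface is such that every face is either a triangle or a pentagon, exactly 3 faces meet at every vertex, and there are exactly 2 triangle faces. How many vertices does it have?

12

Let x be the number of pentagons; then F = 2 + x.
Edge–face incidences: 2E = 3·2 + 5·x = 6 + 5x.
Every vertex has degree 3, so 3V = 2E.
Euler: V − E + F = 2 ⇒ (2E)/3 − E + (2 + x) = 2.
Multiply by 6: 2·(2E) − 3·(2E) + 6·(2 + x) = 12, i.e. 12 + 6x − (6 + 5x) = 12.
Collecting terms: x + 6 = 12, so x = 6.
Then 2E = 6 + 5·6 = 36, so E = 18, V = 2E/3 = 12, F = 2 + 6 = 8.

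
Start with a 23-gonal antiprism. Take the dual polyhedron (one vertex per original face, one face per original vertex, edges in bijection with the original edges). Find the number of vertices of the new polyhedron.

48

The base solid has V = 46, E = 92, F = 48.
The dual swaps V and F and preserves E: V′ = F = 48, E′ = E = 92, F′ = V = 46.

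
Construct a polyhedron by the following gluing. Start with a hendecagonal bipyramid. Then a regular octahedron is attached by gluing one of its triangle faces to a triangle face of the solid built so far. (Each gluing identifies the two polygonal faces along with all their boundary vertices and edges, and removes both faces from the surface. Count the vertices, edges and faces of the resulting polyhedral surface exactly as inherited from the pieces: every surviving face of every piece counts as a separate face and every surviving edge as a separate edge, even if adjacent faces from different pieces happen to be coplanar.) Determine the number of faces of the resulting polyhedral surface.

A hendecagonal bipyramid: V=13, E=33, F=22.
Attach a regular octahedron (V=6, E=12, F=8) along a 3-gon: merge 3 vertices and 3 edges, delete both glued faces → V=16, E=42, F=28.
Check: V − E + F = 16 − 42 + 28 = 2.

28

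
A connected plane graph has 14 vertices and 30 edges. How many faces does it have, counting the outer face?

18

Euler's formula for a connected plane graph: V − E + F = 2, so F = 2 − 14 + 30 = 18.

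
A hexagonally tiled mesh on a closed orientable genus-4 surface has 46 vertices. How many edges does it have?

χ = 2 − 2·4 = -6, and every face is a hexagon so 6F = 2E.
V − E + F = -6 with E = 6F/2 gives 46 − (6/2 − 1)·F = -6, so F = 26 and E = 78.

78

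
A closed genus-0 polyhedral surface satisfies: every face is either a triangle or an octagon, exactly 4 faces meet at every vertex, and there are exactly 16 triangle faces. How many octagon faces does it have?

Let x be the number of octagons; then F = 16 + x.
Edge–face incidences: 2E = 3·16 + 8·x = 48 + 8x.
Every vertex has degree 4, so 4V = 2E.
Euler: V − E + F = 2 ⇒ (2E)/4 − E + (16 + x) = 2.
Multiply by 8: 2·(2E) − 4·(2E) + 8·(16 + x) = 16, i.e. 128 + 8x − 2·(48 + 8x) = 16.
Collecting terms: −8x + 32 = 16, so −8x = −16, so x = 2.
Then 2E = 48 + 8·2 = 64, so E = 32, V = 2E/4 = 16, F = 16 + 2 = 18.

2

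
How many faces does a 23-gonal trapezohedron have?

46

The n-trapezohedron (dual of the n-antiprism) has V = 2·23 + 2 = 48, E = 4·23 = 92, F = 2·23 = 46.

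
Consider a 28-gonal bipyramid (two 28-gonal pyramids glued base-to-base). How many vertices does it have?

A bipyramid over an n-gon has 2n triangular faces and n + 2 vertices: V = 28 + 2 = 30, E = 3·28 = 84, F = 2·28 = 56.

30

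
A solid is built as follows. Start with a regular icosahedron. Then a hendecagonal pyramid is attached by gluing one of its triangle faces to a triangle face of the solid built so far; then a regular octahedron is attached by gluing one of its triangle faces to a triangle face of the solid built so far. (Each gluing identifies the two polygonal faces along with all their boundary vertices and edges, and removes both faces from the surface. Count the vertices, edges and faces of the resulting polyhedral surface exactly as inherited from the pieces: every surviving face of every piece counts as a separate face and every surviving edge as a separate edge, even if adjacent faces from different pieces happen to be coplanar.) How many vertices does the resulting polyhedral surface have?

A regular icosahedron: V=12, E=30, F=20.
Attach a hendecagonal pyramid (V=12, E=22, F=12) along a 3-gon: merge 3 vertices and 3 edges, delete both glued faces → V=21, E=49, F=30.
Attach a regular octahedron (V=6, E=12, F=8) along a 3-gon: merge 3 vertices and 3 edges, delete both glued faces → V=24, E=58, F=36.
Check: V − E + F = 24 − 58 + 36 = 2.

24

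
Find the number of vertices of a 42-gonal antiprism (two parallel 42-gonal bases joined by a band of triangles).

An antiprism on an n-gon has two n-gon caps and 2n triangles: V = 2·42 = 84, E = 4·42 = 168, F = 2·42 + 2 = 86.

84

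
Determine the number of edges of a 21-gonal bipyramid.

63

A bipyramid over an n-gon has 2n triangular faces and n + 2 vertices: V = 21 + 2 = 23, E = 3·21 = 63, F = 2·21 = 42.
Check: V − E + F = 23 − 63 + 42 = 2.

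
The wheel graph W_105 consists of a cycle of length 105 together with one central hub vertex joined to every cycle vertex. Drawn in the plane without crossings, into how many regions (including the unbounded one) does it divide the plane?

106

W_105 has V = 105 + 1 = 106 vertices and E = 2·105 = 210 edges.
By Euler's formula F = 2 − V + E = 2 − 106 + 210 = 106.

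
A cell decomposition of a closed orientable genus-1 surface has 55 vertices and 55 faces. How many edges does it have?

For a closed orientable surface of genus 1, χ = 2 − 2·1 = 0.
E = V + F − (0) = 55 + 55 − (0) = 110.

110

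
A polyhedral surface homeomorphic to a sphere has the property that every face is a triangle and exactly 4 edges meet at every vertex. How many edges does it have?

12

Each face has 3 edges and each edge borders two faces, so 2E = 3F.
Each vertex has degree 4, so 4V = 2E and hence V = 3F/4.
Euler: V − E + F = 2 ⇒ (3F/4) − (3F/2) + F = 2.
Multiply by 8: (6 − 12 + 8)F = 16, i.e. 2F = 16.
So F = 8, E = 3·8/2 = 12, V = 3·8/4 = 6.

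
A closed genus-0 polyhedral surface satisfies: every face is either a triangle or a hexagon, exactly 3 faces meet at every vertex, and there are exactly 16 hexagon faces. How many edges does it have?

54

Let x be the number of triangles; then F = 16 + x.
Edge–face incidences: 2E = 6·16 + 3·x = 96 + 3x.
Every vertex has degree 3, so 3V = 2E.
Euler: V − E + F = 2 ⇒ (2E)/3 − E + (16 + x) = 2.
Multiply by 6: 2·(2E) − 3·(2E) + 6·(16 + x) = 12, i.e. 96 + 6x − (96 + 3x) = 12.
Collecting terms: 3x = 12, so x = 4.
Then 2E = 96 + 3·4 = 108, so E = 54, V = 2E/3 = 36, F = 16 + 4 = 20.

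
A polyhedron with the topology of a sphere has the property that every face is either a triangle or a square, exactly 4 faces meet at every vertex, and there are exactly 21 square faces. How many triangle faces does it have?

8

Let x be the number of triangles; then F = 21 + x.
Edge–face incidences: 2E = 4·21 + 3·x = 84 + 3x.
Every vertex has degree 4, so 4V = 2E.
Euler: V − E + F = 2 ⇒ (2E)/4 − E + (21 + x) = 2.
Multiply by 8: 2·(2E) − 4·(2E) + 8·(21 + x) = 16, i.e. 168 + 8x − 2·(84 + 3x) = 16.
Collecting terms: 2x = 16, so x = 8.
Then 2E = 84 + 3·8 = 108, so E = 54, V = 2E/4 = 27, F = 21 + 8 = 29.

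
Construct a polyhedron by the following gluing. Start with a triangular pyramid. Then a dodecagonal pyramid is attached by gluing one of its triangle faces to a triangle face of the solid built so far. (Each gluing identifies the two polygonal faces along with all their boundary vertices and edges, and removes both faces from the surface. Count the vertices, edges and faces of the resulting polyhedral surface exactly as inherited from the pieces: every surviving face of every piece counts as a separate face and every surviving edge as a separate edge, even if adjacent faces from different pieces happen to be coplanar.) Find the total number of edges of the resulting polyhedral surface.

27

A triangular pyramid: V=4, E=6, F=4.
Attach a dodecagonal pyramid (V=13, E=24, F=13) along a 3-gon: merge 3 vertices and 3 edges, delete both glued faces → V=14, E=27, F=15.
Check: V − E + F = 14 − 27 + 15 = 2.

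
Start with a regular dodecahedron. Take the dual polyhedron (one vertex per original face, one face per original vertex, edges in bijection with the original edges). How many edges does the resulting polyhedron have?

The base solid has V = 20, E = 30, F = 12.
The dual swaps V and F and preserves E: V′ = F = 12, E′ = E = 30, F′ = V = 20.

30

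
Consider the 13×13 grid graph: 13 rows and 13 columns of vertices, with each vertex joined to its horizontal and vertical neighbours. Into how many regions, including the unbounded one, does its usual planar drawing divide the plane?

145

The grid has V = 13·13 = 169 vertices and E = 13·12 + 13·12 = 312 edges.
F = 2 − V + E = 2 − 169 + 312 = 145.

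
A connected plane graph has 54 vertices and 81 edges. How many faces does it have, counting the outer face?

29

Euler's formula for a connected plane graph: V − E + F = 2, so F = 2 − 54 + 81 = 29.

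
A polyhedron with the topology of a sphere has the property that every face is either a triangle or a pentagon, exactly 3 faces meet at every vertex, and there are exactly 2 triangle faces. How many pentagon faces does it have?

6

Let x be the number of pentagons; then F = 2 + x.
Edge–face incidences: 2E = 3·2 + 5·x = 6 + 5x.
Every vertex has degree 3, so 3V = 2E.
Euler: V − E + F = 2 ⇒ (2E)/3 − E + (2 + x) = 2.
Multiply by 6: 2·(2E) − 3·(2E) + 6·(2 + x) = 12, i.e. 12 + 6x − (6 + 5x) = 12.
Collecting terms: x + 6 = 12, so x = 6.
Then 2E = 6 + 5·6 = 36, so E = 18, V = 2E/3 = 12, F = 2 + 6 = 8.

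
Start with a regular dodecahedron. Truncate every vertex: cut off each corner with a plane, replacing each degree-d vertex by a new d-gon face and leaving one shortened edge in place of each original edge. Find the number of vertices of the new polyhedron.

60

The base solid has V = 20, E = 30, F = 12.
Truncation replaces each original edge-end by a new vertex, so V′ = 2E = 60.
Each original edge survives, and each old vertex of degree d contributes d new edges; summing degrees gives Σd = 2E, so E′ = E + 2E = 3E = 90.
Each original face survives and each original vertex becomes one new face: F′ = F + V = 32.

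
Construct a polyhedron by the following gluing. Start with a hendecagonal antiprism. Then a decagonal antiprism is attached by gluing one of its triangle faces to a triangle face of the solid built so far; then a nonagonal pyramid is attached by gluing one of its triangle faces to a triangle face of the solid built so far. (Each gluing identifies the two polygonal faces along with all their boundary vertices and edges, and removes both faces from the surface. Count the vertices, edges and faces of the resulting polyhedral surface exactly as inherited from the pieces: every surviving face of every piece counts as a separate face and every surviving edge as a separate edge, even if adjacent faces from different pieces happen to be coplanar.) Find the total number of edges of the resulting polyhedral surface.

96

A hendecagonal antiprism: V=22, E=44, F=24.
Attach a decagonal antiprism (V=20, E=40, F=22) along a 3-gon: merge 3 vertices and 3 edges, delete both glued faces → V=39, E=81, F=44.
Attach a nonagonal pyramid (V=10, E=18, F=10) along a 3-gon: merge 3 vertices and 3 edges, delete both glued faces → V=46, E=96, F=52.
Check: V − E + F = 46 − 96 + 52 = 2.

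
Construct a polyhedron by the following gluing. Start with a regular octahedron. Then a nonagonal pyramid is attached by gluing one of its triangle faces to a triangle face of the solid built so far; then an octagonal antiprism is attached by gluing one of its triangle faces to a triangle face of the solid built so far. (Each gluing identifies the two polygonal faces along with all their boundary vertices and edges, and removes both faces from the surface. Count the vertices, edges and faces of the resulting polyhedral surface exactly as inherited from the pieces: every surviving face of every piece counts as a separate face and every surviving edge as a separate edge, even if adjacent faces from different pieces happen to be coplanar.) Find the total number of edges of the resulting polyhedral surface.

56

A regular octahedron: V=6, E=12, F=8.
Attach a nonagonal pyramid (V=10, E=18, F=10) along a 3-gon: merge 3 vertices and 3 edges, delete both glued faces → V=13, E=27, F=16.
Attach an octagonal antiprism (V=16, E=32, F=18) along a 3-gon: merge 3 vertices and 3 edges, delete both glued faces → V=26, E=56, F=32.
Check: V − E + F = 26 − 56 + 32 = 2.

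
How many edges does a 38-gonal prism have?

114

A prism on an n-gon has two n-gon bases and n rectangular sides: V = 2·38 = 76, E = 3·38 = 114, F = 38 + 2 = 40.
Check: V − E + F = 76 − 114 + 40 = 2.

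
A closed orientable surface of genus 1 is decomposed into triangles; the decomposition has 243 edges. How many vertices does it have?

81

χ = 2 − 2·1 = 0, and every face is a triangle so 3F = 2E.
F = 2E/3 = 162. Then V = 0 + E − F = 0 + 243 − 162 = 81.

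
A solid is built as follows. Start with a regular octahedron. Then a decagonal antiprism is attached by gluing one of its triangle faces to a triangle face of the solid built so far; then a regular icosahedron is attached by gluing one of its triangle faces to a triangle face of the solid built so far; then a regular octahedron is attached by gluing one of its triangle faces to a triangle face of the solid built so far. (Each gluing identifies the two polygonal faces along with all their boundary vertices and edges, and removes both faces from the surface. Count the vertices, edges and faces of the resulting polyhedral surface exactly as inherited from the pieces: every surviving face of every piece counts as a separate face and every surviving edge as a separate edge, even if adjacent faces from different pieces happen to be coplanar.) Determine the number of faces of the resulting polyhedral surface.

52

A regular octahedron: V=6, E=12, F=8.
Attach a decagonal antiprism (V=20, E=40, F=22) along a 3-gon: merge 3 vertices and 3 edges, delete both glued faces → V=23, E=49, F=28.
Attach a regular icosahedron (V=12, E=30, F=20) along a 3-gon: merge 3 vertices and 3 edges, delete both glued faces → V=32, E=76, F=46.
Attach a regular octahedron (V=6, E=12, F=8) along a 3-gon: merge 3 vertices and 3 edges, delete both glued faces → V=35, E=85, F=52.
Check: V − E + F = 35 − 85 + 52 = 2.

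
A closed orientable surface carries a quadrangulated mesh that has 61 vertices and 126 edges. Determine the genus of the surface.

2

Every face is a square and each edge borders two faces, so 4F = 2·126, giving F = 63.
χ = V − E + F = 61 − 126 + 63 = -2.
For a closed orientable surface χ = 2 − 2g, so g = (2 − (-2))/2 = 2.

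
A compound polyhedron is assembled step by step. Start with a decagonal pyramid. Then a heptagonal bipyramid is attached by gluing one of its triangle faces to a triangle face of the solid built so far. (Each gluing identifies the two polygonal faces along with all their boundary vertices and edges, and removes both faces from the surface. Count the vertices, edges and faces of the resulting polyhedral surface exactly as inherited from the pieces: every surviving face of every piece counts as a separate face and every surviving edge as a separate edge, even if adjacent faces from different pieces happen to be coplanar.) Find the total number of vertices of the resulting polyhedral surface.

A decagonal pyramid: V=11, E=20, F=11.
Attach a heptagonal bipyramid (V=9, E=21, F=14) along a 3-gon: merge 3 vertices and 3 edges, delete both glued faces → V=17, E=38, F=23.
Check: V − E + F = 17 − 38 + 23 = 2.

17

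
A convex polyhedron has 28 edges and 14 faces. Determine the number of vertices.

Here V − E + F = 2.
V = 2 + E − F = 2 + 28 − 14 = 16.

16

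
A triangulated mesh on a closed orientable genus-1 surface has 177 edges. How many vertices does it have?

59

χ = 2 − 2·1 = 0, and every face is a triangle so 3F = 2E.
F = 2E/3 = 118. Then V = 0 + E − F = 0 + 177 − 118 = 59.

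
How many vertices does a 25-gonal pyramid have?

26

A pyramid on an n-gon base has one n-gon and n triangles: V = 25 + 1 = 26, E = 2·25 = 50, F = 25 + 1 = 26.
Check: V − E + F = 26 − 50 + 26 = 2.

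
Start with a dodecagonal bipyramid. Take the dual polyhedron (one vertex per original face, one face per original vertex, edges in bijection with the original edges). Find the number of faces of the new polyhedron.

14

The base solid has V = 14, E = 36, F = 24.
The dual swaps V and F and preserves E: V′ = F = 24, E′ = E = 36, F′ = V = 14.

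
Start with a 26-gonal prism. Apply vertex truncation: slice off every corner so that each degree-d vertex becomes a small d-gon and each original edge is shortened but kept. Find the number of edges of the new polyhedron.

234

The base solid has V = 52, E = 78, F = 28.
Truncation replaces each original edge-end by a new vertex, so V′ = 2E = 156.
Each original edge survives, and each old vertex of degree d contributes d new edges; summing degrees gives Σd = 2E, so E′ = E + 2E = 3E = 234.
Each original face survives and each original vertex becomes one new face: F′ = F + V = 80.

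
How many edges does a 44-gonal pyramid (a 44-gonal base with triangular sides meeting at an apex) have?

A pyramid on an n-gon base has one n-gon and n triangles: V = 44 + 1 = 45, E = 2·44 = 88, F = 44 + 1 = 45.

88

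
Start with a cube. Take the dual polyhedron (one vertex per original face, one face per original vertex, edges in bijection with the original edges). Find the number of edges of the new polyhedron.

12

The base solid has V = 8, E = 12, F = 6.
The dual swaps V and F and preserves E: V′ = F = 6, E′ = E = 12, F′ = V = 8.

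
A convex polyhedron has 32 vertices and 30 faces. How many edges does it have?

60

Here V − E + F = 2.
E = V + F − (2) = 32 + 30 − (2) = 60.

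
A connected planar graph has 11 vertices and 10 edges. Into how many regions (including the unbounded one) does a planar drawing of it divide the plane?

Euler's formula for a connected plane graph: V − E + F = 2, so F = 2 − 11 + 10 = 1.

1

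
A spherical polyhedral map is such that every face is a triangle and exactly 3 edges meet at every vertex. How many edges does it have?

6

Each face has 3 edges and each edge borders two faces, so 2E = 3F.
Each vertex has degree 3, so 3V = 2E and hence V = 3F/3.
Euler: V − E + F = 2 ⇒ (3F/3) − (3F/2) + F = 2.
Multiply by 6: (6 − 9 + 6)F = 12, i.e. 3F = 12.
So F = 4, E = 3·4/2 = 6, V = 3·4/3 = 4.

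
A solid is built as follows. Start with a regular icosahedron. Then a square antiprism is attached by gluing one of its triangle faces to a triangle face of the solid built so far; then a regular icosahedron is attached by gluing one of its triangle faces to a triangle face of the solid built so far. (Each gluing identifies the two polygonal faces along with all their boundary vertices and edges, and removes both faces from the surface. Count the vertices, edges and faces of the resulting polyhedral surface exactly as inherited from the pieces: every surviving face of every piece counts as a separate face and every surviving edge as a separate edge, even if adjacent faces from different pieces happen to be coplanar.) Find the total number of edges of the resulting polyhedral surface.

70

A regular icosahedron: V=12, E=30, F=20.
Attach a square antiprism (V=8, E=16, F=10) along a 3-gon: merge 3 vertices and 3 edges, delete both glued faces → V=17, E=43, F=28.
Attach a regular icosahedron (V=12, E=30, F=20) along a 3-gon: merge 3 vertices and 3 edges, delete both glued faces → V=26, E=70, F=46.
Check: V − E + F = 26 − 70 + 46 = 2.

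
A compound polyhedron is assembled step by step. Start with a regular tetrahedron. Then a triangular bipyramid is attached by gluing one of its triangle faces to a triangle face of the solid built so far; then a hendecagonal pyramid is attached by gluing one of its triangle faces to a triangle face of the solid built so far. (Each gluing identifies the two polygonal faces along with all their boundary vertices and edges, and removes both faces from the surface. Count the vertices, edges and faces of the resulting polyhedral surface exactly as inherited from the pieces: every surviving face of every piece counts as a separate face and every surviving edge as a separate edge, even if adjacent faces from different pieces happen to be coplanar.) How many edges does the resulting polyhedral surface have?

31

A regular tetrahedron: V=4, E=6, F=4.
Attach a triangular bipyramid (V=5, E=9, F=6) along a 3-gon: merge 3 vertices and 3 edges, delete both glued faces → V=6, E=12, F=8.
Attach a hendecagonal pyramid (V=12, E=22, F=12) along a 3-gon: merge 3 vertices and 3 edges, delete both glued faces → V=15, E=31, F=18.
Check: V − E + F = 15 − 31 + 18 = 2.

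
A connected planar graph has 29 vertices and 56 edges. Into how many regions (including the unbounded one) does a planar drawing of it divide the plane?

29

Euler's formula for a connected plane graph: V − E + F = 2, so F = 2 − 29 + 56 = 29.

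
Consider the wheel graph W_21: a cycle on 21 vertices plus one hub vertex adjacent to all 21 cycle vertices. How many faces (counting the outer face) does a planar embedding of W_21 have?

W_21 has V = 21 + 1 = 22 vertices and E = 2·21 = 42 edges.
By Euler's formula F = 2 − V + E = 2 − 22 + 42 = 22.

22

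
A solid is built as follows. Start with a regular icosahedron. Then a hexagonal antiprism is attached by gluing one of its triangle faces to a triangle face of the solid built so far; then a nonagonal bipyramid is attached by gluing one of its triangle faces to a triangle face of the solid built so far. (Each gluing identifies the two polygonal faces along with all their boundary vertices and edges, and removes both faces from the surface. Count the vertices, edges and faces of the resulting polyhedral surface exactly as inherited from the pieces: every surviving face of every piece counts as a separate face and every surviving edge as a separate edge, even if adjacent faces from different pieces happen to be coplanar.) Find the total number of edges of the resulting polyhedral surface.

75

A regular icosahedron: V=12, E=30, F=20.
Attach a hexagonal antiprism (V=12, E=24, F=14) along a 3-gon: merge 3 vertices and 3 edges, delete both glued faces → V=21, E=51, F=32.
Attach a nonagonal bipyramid (V=11, E=27, F=18) along a 3-gon: merge 3 vertices and 3 edges, delete both glued faces → V=29, E=75, F=48.
Check: V − E + F = 29 − 75 + 48 = 2.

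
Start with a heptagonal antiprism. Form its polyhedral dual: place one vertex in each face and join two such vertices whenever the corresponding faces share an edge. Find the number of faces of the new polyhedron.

14

The base solid has V = 14, E = 28, F = 16.
The dual swaps V and F and preserves E: V′ = F = 16, E′ = E = 28, F′ = V = 14.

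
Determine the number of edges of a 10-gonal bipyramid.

A bipyramid over an n-gon has 2n triangular faces and n + 2 vertices: V = 10 + 2 = 12, E = 3·10 = 30, F = 2·10 = 20.

30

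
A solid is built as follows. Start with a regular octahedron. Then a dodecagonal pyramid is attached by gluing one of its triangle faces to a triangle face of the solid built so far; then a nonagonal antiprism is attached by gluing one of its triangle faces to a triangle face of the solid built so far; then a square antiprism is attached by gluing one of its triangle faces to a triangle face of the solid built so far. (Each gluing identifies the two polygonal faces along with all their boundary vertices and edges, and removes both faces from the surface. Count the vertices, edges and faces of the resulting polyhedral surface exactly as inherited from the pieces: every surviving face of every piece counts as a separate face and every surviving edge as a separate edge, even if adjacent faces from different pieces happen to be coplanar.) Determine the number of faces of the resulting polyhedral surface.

A regular octahedron: V=6, E=12, F=8.
Attach a dodecagonal pyramid (V=13, E=24, F=13) along a 3-gon: merge 3 vertices and 3 edges, delete both glued faces → V=16, E=33, F=19.
Attach a nonagonal antiprism (V=18, E=36, F=20) along a 3-gon: merge 3 vertices and 3 edges, delete both glued faces → V=31, E=66, F=37.
Attach a square antiprism (V=8, E=16, F=10) along a 3-gon: merge 3 vertices and 3 edges, delete both glued faces → V=36, E=79, F=45.
Check: V − E + F = 36 − 79 + 45 = 2.

45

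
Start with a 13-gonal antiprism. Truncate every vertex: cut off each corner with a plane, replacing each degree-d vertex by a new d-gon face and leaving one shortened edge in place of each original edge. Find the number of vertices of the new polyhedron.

104

The base solid has V = 26, E = 52, F = 28.
Truncation replaces each original edge-end by a new vertex, so V′ = 2E = 104.
Each original edge survives, and each old vertex of degree d contributes d new edges; summing degrees gives Σd = 2E, so E′ = E + 2E = 3E = 156.
Each original face survives and each original vertex becomes one new face: F′ = F + V = 54.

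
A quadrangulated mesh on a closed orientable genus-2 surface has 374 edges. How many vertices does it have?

χ = 2 − 2·2 = -2, and every face is a square so 4F = 2E.
F = 2E/4 = 187. Then V = -2 + E − F = -2 + 374 − 187 = 185.

185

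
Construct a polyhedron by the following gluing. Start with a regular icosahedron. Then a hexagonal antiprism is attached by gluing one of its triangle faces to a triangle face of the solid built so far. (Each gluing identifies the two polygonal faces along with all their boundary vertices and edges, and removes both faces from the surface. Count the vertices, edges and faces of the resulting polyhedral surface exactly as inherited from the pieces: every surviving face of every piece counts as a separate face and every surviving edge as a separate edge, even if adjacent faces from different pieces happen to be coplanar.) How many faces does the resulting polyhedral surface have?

A regular icosahedron: V=12, E=30, F=20.
Attach a hexagonal antiprism (V=12, E=24, F=14) along a 3-gon: merge 3 vertices and 3 edges, delete both glued faces → V=21, E=51, F=32.
Check: V − E + F = 21 − 51 + 32 = 2.

32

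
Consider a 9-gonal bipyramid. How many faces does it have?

A bipyramid over an n-gon has 2n triangular faces and n + 2 vertices: V = 9 + 2 = 11, E = 3·9 = 27, F = 2·9 = 18.

18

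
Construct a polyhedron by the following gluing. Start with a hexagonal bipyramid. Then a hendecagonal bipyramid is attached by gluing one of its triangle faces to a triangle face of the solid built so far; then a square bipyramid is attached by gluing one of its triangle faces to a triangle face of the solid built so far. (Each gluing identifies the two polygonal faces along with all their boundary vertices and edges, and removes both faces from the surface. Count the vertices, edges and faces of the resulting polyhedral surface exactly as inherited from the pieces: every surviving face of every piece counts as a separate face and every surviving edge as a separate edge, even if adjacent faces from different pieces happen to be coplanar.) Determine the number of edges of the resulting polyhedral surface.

A hexagonal bipyramid: V=8, E=18, F=12.
Attach a hendecagonal bipyramid (V=13, E=33, F=22) along a 3-gon: merge 3 vertices and 3 edges, delete both glued faces → V=18, E=48, F=32.
Attach a square bipyramid (V=6, E=12, F=8) along a 3-gon: merge 3 vertices and 3 edges, delete both glued faces → V=21, E=57, F=38.
Check: V − E + F = 21 − 57 + 38 = 2.

57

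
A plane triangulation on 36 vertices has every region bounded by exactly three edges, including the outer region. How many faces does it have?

In a plane triangulation 3F = 2E and V − E + F = 2, so F = 2V − 4 = 2·36 − 4 = 68.

68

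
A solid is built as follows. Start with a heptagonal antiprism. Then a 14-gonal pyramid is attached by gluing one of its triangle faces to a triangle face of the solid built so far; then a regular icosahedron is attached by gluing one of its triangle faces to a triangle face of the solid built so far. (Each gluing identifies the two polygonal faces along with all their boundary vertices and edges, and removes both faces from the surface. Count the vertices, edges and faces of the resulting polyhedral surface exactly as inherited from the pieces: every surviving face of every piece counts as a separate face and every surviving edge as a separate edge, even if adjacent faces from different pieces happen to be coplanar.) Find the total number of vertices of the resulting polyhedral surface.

A heptagonal antiprism: V=14, E=28, F=16.
Attach a 14-gonal pyramid (V=15, E=28, F=15) along a 3-gon: merge 3 vertices and 3 edges, delete both glued faces → V=26, E=53, F=29.
Attach a regular icosahedron (V=12, E=30, F=20) along a 3-gon: merge 3 vertices and 3 edges, delete both glued faces → V=35, E=80, F=47.
Check: V − E + F = 35 − 80 + 47 = 2.

35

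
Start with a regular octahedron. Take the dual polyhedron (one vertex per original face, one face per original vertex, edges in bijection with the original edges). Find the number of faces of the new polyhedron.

The base solid has V = 6, E = 12, F = 8.
The dual swaps V and F and preserves E: V′ = F = 8, E′ = E = 12, F′ = V = 6.

6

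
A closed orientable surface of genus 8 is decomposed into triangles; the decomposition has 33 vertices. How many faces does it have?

94

χ = 2 − 2·8 = -14, and every face is a triangle so 3F = 2E.
V − E + F = -14 with E = 3F/2 gives 33 − (3/2 − 1)·F = -14, so F = 94 and E = 141.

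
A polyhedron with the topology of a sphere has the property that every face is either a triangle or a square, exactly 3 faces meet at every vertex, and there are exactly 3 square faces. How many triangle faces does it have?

Let x be the number of triangles; then F = 3 + x.
Edge–face incidences: 2E = 4·3 + 3·x = 12 + 3x.
Every vertex has degree 3, so 3V = 2E.
Euler: V − E + F = 2 ⇒ (2E)/3 − E + (3 + x) = 2.
Multiply by 6: 2·(2E) − 3·(2E) + 6·(3 + x) = 12, i.e. 18 + 6x − (12 + 3x) = 12.
Collecting terms: 3x + 6 = 12, so 3x = 6, so x = 2.
Then 2E = 12 + 3·2 = 18, so E = 9, V = 2E/3 = 6, F = 3 + 2 = 5.

2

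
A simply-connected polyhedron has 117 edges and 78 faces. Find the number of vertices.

Here V − E + F = 2.
V = 2 + E − F = 2 + 117 − 78 = 41.

41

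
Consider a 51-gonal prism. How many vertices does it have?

102

A prism on an n-gon has two n-gon bases and n rectangular sides: V = 2·51 = 102, E = 3·51 = 153, F = 51 + 2 = 53.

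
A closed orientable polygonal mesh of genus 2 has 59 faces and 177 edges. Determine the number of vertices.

116

For a closed orientable surface of genus 2, χ = 2 − 2·2 = -2.
V = -2 + E − F = -2 + 177 − 59 = 116.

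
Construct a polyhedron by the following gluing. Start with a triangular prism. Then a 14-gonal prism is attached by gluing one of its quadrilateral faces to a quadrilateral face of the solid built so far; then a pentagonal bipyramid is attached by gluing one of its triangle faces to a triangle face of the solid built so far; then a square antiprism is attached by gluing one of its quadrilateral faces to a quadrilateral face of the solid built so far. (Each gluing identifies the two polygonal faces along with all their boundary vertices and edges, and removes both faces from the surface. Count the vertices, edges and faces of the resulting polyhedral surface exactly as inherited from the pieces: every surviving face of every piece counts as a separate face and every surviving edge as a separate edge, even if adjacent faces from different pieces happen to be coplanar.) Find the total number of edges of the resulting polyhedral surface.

71

A triangular prism: V=6, E=9, F=5.
Attach a 14-gonal prism (V=28, E=42, F=16) along a 4-gon: merge 4 vertices and 4 edges, delete both glued faces → V=30, E=47, F=19.
Attach a pentagonal bipyramid (V=7, E=15, F=10) along a 3-gon: merge 3 vertices and 3 edges, delete both glued faces → V=34, E=59, F=27.
Attach a square antiprism (V=8, E=16, F=10) along a 4-gon: merge 4 vertices and 4 edges, delete both glued faces → V=38, E=71, F=35.
Check: V − E + F = 38 − 71 + 35 = 2.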